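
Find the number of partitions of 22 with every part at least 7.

The partitions of 22 that satisfy the conditions:
22
15 + 7
14 + 8
13 + 9
12 + 10
11 + 11
8 + 7 + 7

7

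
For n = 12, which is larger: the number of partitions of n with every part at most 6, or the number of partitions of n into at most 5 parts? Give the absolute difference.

11

Partitions of 12 with every part at most 6: 58.
Partitions of 12 into at most 5 parts: 47.
|58 − 47| = 11.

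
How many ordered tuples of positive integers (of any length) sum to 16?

32768

Each of the 15 gaps between 16 units is either a break or not: 2^15 = 32768.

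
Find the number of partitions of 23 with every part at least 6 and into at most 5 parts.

Listing the qualifying partitions of 23:
23
6 + 17
7 + 16
8 + 15
9 + 14
10 + 13
11 + 12
6 + 6 + 11
6 + 7 + 10
6 + 8 + 9
7 + 7 + 9
7 + 8 + 8
That's 12 in total.

12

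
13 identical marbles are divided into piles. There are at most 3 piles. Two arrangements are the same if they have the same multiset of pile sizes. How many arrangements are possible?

21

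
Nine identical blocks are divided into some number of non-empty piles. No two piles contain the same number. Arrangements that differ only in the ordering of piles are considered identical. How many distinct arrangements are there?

8

Listing the qualifying partitions of 9:
9
8,1
7,2
6,3
6,2,1
5,4
5,3,1
4,3,2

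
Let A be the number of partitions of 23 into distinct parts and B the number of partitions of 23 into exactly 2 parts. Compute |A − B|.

93

Partitions of 23 into distinct parts: 104.
Partitions of 23 into exactly 2 parts: 11.
|104 − 11| = 93.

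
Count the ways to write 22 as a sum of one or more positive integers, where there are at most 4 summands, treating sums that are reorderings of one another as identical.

There are 136 such partitions.

136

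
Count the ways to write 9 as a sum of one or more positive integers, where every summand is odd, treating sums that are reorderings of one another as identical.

8

Listing the qualifying partitions of 9:
9
7+1+1
5+3+1
5+1+1+1+1
3+3+3
3+3+1+1+1
3+1+1+1+1+1+1
1+1+1+1+1+1+1+1+1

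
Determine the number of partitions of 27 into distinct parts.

192

There are 192 such partitions.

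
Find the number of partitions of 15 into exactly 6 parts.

There are too many to list fully; the first 12 (by largest part) are:
10, 1, 1, 1, 1, 1
9, 2, 1, 1, 1, 1
8, 3, 1, 1, 1, 1
8, 2, 2, 1, 1, 1
7, 4, 1, 1, 1, 1
7, 3, 2, 1, 1, 1
7, 2, 2, 2, 1, 1
6, 5, 1, 1, 1, 1
6, 4, 2, 1, 1, 1
6, 3, 3, 1, 1, 1
6, 3, 2, 2, 1, 1
6, 2, 2, 2, 2, 1
…and 14 more, for 26 total.

26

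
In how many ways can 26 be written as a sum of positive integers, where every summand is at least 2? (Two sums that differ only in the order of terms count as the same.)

A full systematic count gives 478.

478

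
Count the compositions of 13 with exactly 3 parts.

66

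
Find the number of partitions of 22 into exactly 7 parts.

131

A full systematic count gives 131.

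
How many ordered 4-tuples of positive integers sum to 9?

56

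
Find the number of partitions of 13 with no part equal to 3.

A partial list (first 12 by largest part):
13
12,1
11,2
11,1,1
10,2,1
10,1,1,1
9,4
9,2,2
9,2,1,1
9,1,1,1,1
8,5
8,4,1
…and 47 more, for 59 total.

59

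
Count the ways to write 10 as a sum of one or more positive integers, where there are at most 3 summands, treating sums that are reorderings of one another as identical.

14

Listing the qualifying partitions of 10:
10
9 + 1
8 + 2
8 + 1 + 1
7 + 3
7 + 2 + 1
6 + 4
6 + 3 + 1
6 + 2 + 2
5 + 5
5 + 4 + 1
5 + 3 + 2
4 + 4 + 2
4 + 3 + 3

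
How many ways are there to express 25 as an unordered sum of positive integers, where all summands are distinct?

142

There are 142 such partitions.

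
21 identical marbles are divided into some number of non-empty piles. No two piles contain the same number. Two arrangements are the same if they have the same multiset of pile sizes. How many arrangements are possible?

A full systematic count gives 76.

76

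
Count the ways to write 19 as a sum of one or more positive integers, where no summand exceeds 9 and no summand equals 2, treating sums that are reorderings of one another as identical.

There are 141 such partitions.

141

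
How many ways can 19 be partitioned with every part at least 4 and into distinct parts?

Listing the qualifying partitions of 19:
19
4,15
5,14
6,13
7,12
8,11
9,10
4,5,10
4,6,9
4,7,8
5,6,8

11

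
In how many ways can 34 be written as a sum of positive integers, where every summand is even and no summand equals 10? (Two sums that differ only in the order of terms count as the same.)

220

Counting exhaustively, 220 partitions satisfy the conditions.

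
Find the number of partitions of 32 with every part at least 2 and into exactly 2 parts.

They are:
30,2
29,3
28,4
27,5
26,6
25,7
24,8
23,9
22,10
21,11
20,12
19,13
18,14
17,15
16,16
That's 15 in total.

15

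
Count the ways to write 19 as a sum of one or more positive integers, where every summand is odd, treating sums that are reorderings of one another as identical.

A partial list (first 12 by largest part):
19
17, 1, 1
15, 3, 1
15, 1, 1, 1, 1
13, 5, 1
13, 3, 3
13, 3, 1, 1, 1
13, 1, 1, 1, 1, 1, 1
11, 7, 1
11, 5, 3
11, 5, 1, 1, 1
11, 3, 3, 1, 1
…and 42 more, for 54 total.

54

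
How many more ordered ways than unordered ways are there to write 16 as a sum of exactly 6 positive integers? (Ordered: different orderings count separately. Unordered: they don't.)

Ordered (compositions into 6 parts): C(15,5) = 3003.
Unordered (partitions into 6 parts): 35.
Difference: 3003 − 35 = 2968.

2968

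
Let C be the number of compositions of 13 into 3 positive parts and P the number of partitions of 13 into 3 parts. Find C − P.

Ordered (compositions into 3 parts): C(12,2) = 66.
Partitions of 13 into exactly 3 parts: 14.
Difference: 66 − 14 = 52.

52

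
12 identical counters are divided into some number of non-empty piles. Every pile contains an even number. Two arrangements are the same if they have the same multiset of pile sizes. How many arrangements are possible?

Enumerating:
12
2,10
4,8
2,2,8
6,6
2,4,6
2,2,2,6
4,4,4
2,2,4,4
2,2,2,2,4
2,2,2,2,2,2
Counting gives 11.

11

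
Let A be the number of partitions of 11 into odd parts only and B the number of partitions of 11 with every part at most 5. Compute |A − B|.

25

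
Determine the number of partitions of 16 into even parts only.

22

Listing the qualifying partitions of 16:
16
14,2
12,4
12,2,2
10,6
10,4,2
10,2,2,2
8,8
8,6,2
8,4,4
8,4,2,2
8,2,2,2,2
6,6,4
6,6,2,2
6,4,4,2
6,4,2,2,2
6,2,2,2,2,2
4,4,4,4
4,4,4,2,2
4,4,2,2,2,2
4,2,2,2,2,2,2
2,2,2,2,2,2,2,2
That's 22 in total.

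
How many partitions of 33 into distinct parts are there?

448

Direct enumeration gives 448 partitions.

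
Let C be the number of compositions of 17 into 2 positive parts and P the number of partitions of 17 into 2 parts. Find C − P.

Ordered (compositions into 2 parts): C(16,1) = 16.
Unordered (partitions into 2 parts): 8.
Difference: 16 − 8 = 8.

8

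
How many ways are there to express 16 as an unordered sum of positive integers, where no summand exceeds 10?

Direct enumeration gives 212 partitions.

212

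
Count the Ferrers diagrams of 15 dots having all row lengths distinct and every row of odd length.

4

They are:
15
11+3+1
9+5+1
7+5+3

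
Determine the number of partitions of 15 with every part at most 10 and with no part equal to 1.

36

A partial list (first 12 by largest part):
10 + 5
10 + 3 + 2
9 + 6
9 + 4 + 2
9 + 3 + 3
9 + 2 + 2 + 2
8 + 7
8 + 5 + 2
8 + 4 + 3
8 + 3 + 2 + 2
7 + 6 + 2
7 + 5 + 3
…and 24 more, for 36 total.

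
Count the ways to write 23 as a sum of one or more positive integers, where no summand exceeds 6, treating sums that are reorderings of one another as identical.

454

Direct enumeration gives 454 partitions.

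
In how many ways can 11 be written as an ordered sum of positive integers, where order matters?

1024

Each of the 10 gaps between 11 units is either a break or not: 2^10 = 1024.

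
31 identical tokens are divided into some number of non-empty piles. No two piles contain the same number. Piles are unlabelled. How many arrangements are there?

340

Enumerating by decreasing first part gives 340 partitions in all.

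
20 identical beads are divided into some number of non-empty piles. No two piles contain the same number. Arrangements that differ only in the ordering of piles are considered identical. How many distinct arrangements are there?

There are too many to list fully; the first 12 (by largest part) are:
20
1+19
2+18
3+17
1+2+17
4+16
1+3+16
5+15
1+4+15
2+3+15
6+14
1+5+14
…and 52 more, for 64 total.

64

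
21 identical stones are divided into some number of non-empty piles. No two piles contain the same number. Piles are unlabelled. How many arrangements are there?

76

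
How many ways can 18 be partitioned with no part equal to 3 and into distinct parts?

29

There are too many to list fully; the first 12 (by largest part) are:
18
1,17
2,16
1,2,15
4,14
5,13
1,4,13
6,12
1,5,12
2,4,12
7,11
1,6,11
…and 17 more, for 29 total.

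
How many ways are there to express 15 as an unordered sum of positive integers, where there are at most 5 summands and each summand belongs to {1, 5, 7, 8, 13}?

6

Listing the qualifying partitions of 15:
1 + 1 + 13
7 + 8
1 + 1 + 5 + 8
1 + 7 + 7
1 + 1 + 1 + 5 + 7
5 + 5 + 5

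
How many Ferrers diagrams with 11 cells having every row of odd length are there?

Listing the qualifying partitions of 11:
11
9+1+1
7+3+1
7+1+1+1+1
5+5+1
5+3+3
5+3+1+1+1
5+1+1+1+1+1+1
3+3+3+1+1
3+3+1+1+1+1+1
3+1+1+1+1+1+1+1+1
1+1+1+1+1+1+1+1+1+1+1

12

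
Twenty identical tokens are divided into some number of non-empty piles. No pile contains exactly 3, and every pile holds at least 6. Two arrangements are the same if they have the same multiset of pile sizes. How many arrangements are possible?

8

Enumerating:
20
6, 14
7, 13
8, 12
9, 11
10, 10
6, 6, 8
6, 7, 7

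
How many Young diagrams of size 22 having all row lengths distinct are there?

Counting exhaustively, 89 partitions satisfy the conditions.

89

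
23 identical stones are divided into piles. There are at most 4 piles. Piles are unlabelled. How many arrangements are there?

150

Direct enumeration gives 150 partitions.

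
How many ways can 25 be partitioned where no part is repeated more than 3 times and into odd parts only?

54

There are too many to list fully; the first 12 (by largest part) are:
25
1,1,23
1,3,21
1,5,19
3,3,19
1,1,1,3,19
1,7,17
3,5,17
1,1,1,5,17
1,1,3,3,17
1,9,15
3,7,15
…and 42 more, for 54 total.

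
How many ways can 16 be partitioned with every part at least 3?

21

Enumerating:
16
13, 3
12, 4
11, 5
10, 6
10, 3, 3
9, 7
9, 4, 3
8, 8
8, 5, 3
8, 4, 4
7, 6, 3
7, 5, 4
7, 3, 3, 3
6, 6, 4
6, 5, 5
6, 4, 3, 3
5, 5, 3, 3
5, 4, 4, 3
4, 4, 4, 4
4, 3, 3, 3, 3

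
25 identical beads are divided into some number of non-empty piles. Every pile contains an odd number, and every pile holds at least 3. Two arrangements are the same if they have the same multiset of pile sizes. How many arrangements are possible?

Enumerating:
25
19 + 3 + 3
17 + 5 + 3
15 + 7 + 3
15 + 5 + 5
13 + 9 + 3
13 + 7 + 5
13 + 3 + 3 + 3 + 3
11 + 11 + 3
11 + 9 + 5
11 + 7 + 7
11 + 5 + 3 + 3 + 3
9 + 9 + 7
9 + 7 + 3 + 3 + 3
9 + 5 + 5 + 3 + 3
7 + 7 + 5 + 3 + 3
7 + 5 + 5 + 5 + 3
7 + 3 + 3 + 3 + 3 + 3 + 3
5 + 5 + 5 + 5 + 5
5 + 5 + 3 + 3 + 3 + 3 + 3

20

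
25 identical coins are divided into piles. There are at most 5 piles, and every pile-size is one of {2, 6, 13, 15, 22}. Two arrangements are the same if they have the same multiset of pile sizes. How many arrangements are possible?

The partitions of 25 that satisfy the conditions:
2, 2, 6, 15
6, 6, 13
2, 2, 2, 6, 13
Counting gives 3.

3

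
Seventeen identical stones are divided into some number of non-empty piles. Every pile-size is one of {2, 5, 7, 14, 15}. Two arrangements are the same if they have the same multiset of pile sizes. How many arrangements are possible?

5

They are:
15, 2
7, 5, 5
7, 2, 2, 2, 2, 2
5, 5, 5, 2
5, 2, 2, 2, 2, 2, 2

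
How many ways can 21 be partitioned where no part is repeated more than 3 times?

395

Direct enumeration gives 395 partitions.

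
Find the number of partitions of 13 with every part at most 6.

71

Direct enumeration gives 71 partitions.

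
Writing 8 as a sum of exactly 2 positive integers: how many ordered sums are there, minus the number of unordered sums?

3

Ordered (compositions into 2 parts): C(7,1) = 7.
Unordered (partitions into 2 parts): 4.
Difference: 7 − 4 = 3.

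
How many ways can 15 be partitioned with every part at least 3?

Listing the qualifying partitions of 15:
15
12 + 3
11 + 4
10 + 5
9 + 6
9 + 3 + 3
8 + 7
8 + 4 + 3
7 + 5 + 3
7 + 4 + 4
6 + 6 + 3
6 + 5 + 4
6 + 3 + 3 + 3
5 + 5 + 5
5 + 4 + 3 + 3
4 + 4 + 4 + 3
3 + 3 + 3 + 3 + 3

17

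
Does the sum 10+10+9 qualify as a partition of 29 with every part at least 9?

Yes

The parts sum to 29, and the condition 'every summand is at least 9' holds.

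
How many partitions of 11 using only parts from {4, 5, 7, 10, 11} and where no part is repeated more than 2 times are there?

Listing the qualifying partitions of 11:
11
7 + 4
That's 2 in total.

2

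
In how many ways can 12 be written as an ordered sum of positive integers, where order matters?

2048

Each of the 11 gaps between 12 units is either a break or not: 2^11 = 2048.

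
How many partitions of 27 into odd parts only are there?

192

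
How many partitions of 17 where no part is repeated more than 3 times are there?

166

Enumerating by decreasing first part gives 166 partitions in all.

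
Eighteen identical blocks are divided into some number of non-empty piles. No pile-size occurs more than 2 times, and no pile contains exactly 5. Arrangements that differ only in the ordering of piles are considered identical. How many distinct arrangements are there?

93

Systematic enumeration (by largest part, then next-largest, …) yields 93.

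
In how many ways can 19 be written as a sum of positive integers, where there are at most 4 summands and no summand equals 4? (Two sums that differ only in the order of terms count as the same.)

67

A partial list (first 12 by largest part):
19
18,1
17,2
17,1,1
16,3
16,2,1
16,1,1,1
15,3,1
15,2,2
15,2,1,1
14,5
14,3,2
…and 55 more, for 67 total.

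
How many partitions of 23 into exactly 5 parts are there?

141

Counting exhaustively, 141 partitions satisfy the conditions.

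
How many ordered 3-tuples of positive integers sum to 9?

28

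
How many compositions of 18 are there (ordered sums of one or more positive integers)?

There are 17 gaps and each independently is a cut or not, giving 2^17 = 131072.

131072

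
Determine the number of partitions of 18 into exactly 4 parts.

47

A partial list (first 12 by largest part):
15, 1, 1, 1
14, 2, 1, 1
13, 3, 1, 1
13, 2, 2, 1
12, 4, 1, 1
12, 3, 2, 1
12, 2, 2, 2
11, 5, 1, 1
11, 4, 2, 1
11, 3, 3, 1
11, 3, 2, 2
10, 6, 1, 1
…and 35 more, for 47 total.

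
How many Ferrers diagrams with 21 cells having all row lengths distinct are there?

76

Systematic enumeration (by largest part, then next-largest, …) yields 76.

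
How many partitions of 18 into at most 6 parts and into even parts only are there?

A partial list (first 12 by largest part):
18
2 + 16
4 + 14
2 + 2 + 14
6 + 12
2 + 4 + 12
2 + 2 + 2 + 12
8 + 10
2 + 6 + 10
4 + 4 + 10
2 + 2 + 4 + 10
2 + 2 + 2 + 2 + 10
…and 14 more, for 26 total.

26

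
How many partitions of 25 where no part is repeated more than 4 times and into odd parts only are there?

A partial list (first 12 by largest part):
25
1,1,23
1,3,21
1,1,1,1,21
1,5,19
3,3,19
1,1,1,3,19
1,7,17
3,5,17
1,1,1,5,17
1,1,3,3,17
1,9,15
…and 58 more, for 70 total.

70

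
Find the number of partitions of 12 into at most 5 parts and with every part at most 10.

There are too many to list fully; the first 12 (by largest part) are:
10+2
10+1+1
9+3
9+2+1
9+1+1+1
8+4
8+3+1
8+2+2
8+2+1+1
8+1+1+1+1
7+5
7+4+1
…and 33 more, for 45 total.

45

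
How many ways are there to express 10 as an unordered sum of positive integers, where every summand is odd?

10

Listing the qualifying partitions of 10:
9,1
7,3
7,1,1,1
5,5
5,3,1,1
5,1,1,1,1,1
3,3,3,1
3,3,1,1,1,1
3,1,1,1,1,1,1,1
1,1,1,1,1,1,1,1,1,1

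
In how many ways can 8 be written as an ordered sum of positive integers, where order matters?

128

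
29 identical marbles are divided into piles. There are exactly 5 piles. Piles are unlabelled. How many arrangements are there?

A full systematic count gives 333.

333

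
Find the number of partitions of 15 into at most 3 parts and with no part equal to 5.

21

Enumerating:
15
1+14
2+13
1+1+13
3+12
1+2+12
4+11
1+3+11
2+2+11
1+4+10
2+3+10
6+9
2+4+9
3+3+9
7+8
1+6+8
3+4+8
1+7+7
2+6+7
4+4+7
3+6+6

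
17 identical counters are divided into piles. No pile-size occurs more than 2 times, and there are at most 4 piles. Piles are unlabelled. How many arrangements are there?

There are too many to list fully; the first 12 (by largest part) are:
17
16+1
15+2
15+1+1
14+3
14+2+1
13+4
13+3+1
13+2+2
13+2+1+1
12+5
12+4+1
…and 55 more, for 67 total.

67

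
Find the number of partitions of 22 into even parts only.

There are too many to list fully; the first 12 (by largest part) are:
22
20,2
18,4
18,2,2
16,6
16,4,2
16,2,2,2
14,8
14,6,2
14,4,4
14,4,2,2
14,2,2,2,2
…and 44 more, for 56 total.

56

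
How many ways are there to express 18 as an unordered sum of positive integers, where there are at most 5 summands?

141

Enumerating by decreasing first part gives 141 partitions in all.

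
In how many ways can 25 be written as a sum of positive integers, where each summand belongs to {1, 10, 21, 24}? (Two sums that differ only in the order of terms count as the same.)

5

Enumerating:
1, 24
1, 1, 1, 1, 21
1, 1, 1, 1, 1, 10, 10
1, 1, 1, 1, 1, 1, 1, 1, 1, 1, 1, 1, 1, 1, 1, 10
1, 1, 1, 1, 1, 1, 1, 1, 1, 1, 1, 1, 1, 1, 1, 1, 1, 1, 1, 1, 1, 1, 1, 1, 1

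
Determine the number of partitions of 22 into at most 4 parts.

136

Enumerating by decreasing first part gives 136 partitions in all.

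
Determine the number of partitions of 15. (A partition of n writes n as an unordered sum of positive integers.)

Counting exhaustively, 176 partitions satisfy the conditions.

176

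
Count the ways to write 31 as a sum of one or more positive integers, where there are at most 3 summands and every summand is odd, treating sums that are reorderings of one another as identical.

They are:
31
29 + 1 + 1
27 + 3 + 1
25 + 5 + 1
25 + 3 + 3
23 + 7 + 1
23 + 5 + 3
21 + 9 + 1
21 + 7 + 3
21 + 5 + 5
19 + 11 + 1
19 + 9 + 3
19 + 7 + 5
17 + 13 + 1
17 + 11 + 3
17 + 9 + 5
17 + 7 + 7
15 + 15 + 1
15 + 13 + 3
15 + 11 + 5
15 + 9 + 7
13 + 13 + 5
13 + 11 + 7
13 + 9 + 9
11 + 11 + 9
That's 25 in total.

25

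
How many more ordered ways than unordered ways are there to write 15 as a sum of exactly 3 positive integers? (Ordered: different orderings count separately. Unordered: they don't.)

Ordered (compositions into 3 parts): C(14,2) = 91.
Partitions of 15 into exactly 3 parts: 19.
Difference: 91 − 19 = 72.

72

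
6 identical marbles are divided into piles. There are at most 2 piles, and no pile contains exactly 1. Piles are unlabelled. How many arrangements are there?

Enumerating:
6
4, 2
3, 3

3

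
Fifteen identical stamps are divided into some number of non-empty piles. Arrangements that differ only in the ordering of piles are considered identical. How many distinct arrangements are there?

A full systematic count gives 176.

176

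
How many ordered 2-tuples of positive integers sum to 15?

By stars and bars with positive parts, the count is C(14,1) = 14.

14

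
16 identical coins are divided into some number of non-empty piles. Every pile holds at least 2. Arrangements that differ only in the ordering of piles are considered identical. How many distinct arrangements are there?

A partial list (first 12 by largest part):
16
14,2
13,3
12,4
12,2,2
11,5
11,3,2
10,6
10,4,2
10,3,3
10,2,2,2
9,7
…and 43 more, for 55 total.

55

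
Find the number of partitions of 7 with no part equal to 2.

8

They are:
7
6+1
5+1+1
4+3
4+1+1+1
3+3+1
3+1+1+1+1
1+1+1+1+1+1+1
That's 8 in total.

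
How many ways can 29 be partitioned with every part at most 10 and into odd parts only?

A full systematic count gives 124.

124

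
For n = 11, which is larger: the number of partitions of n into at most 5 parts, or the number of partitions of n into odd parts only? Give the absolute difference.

25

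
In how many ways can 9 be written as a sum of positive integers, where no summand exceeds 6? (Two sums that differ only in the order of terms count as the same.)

26

There are too many to list fully; the first 12 (by largest part) are:
6, 3
6, 2, 1
6, 1, 1, 1
5, 4
5, 3, 1
5, 2, 2
5, 2, 1, 1
5, 1, 1, 1, 1
4, 4, 1
4, 3, 2
4, 3, 1, 1
4, 2, 2, 1
…and 14 more, for 26 total.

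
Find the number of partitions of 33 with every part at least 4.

There are 225 such partitions.

225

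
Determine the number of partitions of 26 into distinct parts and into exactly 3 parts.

A partial list (first 12 by largest part):
23, 2, 1
22, 3, 1
21, 4, 1
21, 3, 2
20, 5, 1
20, 4, 2
19, 6, 1
19, 5, 2
19, 4, 3
18, 7, 1
18, 6, 2
18, 5, 3
…and 32 more, for 44 total.

44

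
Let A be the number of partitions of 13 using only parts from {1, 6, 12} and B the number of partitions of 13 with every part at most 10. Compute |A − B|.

93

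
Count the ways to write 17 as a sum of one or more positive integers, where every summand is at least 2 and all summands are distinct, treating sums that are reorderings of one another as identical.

The partitions of 17 that satisfy the conditions:
17
15,2
14,3
13,4
12,5
12,3,2
11,6
11,4,2
10,7
10,5,2
10,4,3
9,8
9,6,2
9,5,3
8,7,2
8,6,3
8,5,4
8,4,3,2
7,6,4
7,5,3,2
6,5,4,2
That's 21 in total.

21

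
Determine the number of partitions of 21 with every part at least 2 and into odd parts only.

12

The partitions of 21 that satisfy the conditions:
21
3+3+15
3+5+13
3+7+11
5+5+11
3+9+9
5+7+9
3+3+3+3+9
7+7+7
3+3+3+5+7
3+3+5+5+5
3+3+3+3+3+3+3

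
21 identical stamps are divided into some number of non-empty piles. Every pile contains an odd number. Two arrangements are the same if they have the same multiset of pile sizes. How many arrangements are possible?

76

Counting exhaustively, 76 partitions satisfy the conditions.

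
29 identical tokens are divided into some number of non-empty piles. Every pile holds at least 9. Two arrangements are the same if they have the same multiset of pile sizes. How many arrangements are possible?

9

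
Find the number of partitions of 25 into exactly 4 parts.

120

A full systematic count gives 120.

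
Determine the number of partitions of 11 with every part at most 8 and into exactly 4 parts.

11

The partitions of 11 that satisfy the conditions:
8,1,1,1
7,2,1,1
6,3,1,1
6,2,2,1
5,4,1,1
5,3,2,1
5,2,2,2
4,4,2,1
4,3,3,1
4,3,2,2
3,3,3,2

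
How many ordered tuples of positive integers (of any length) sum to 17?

65536

There are 16 gaps and each independently is a cut or not, giving 2^16 = 65536.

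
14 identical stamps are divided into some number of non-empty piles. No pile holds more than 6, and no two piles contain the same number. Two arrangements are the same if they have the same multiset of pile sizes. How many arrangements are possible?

4

Listing the qualifying partitions of 14:
3, 5, 6
1, 2, 5, 6
1, 3, 4, 6
2, 3, 4, 5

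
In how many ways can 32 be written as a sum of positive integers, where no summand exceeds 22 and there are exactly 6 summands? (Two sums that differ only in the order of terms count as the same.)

There are 697 such partitions.

697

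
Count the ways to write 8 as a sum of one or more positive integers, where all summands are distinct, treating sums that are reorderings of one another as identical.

Enumerating:
8
1 + 7
2 + 6
3 + 5
1 + 2 + 5
1 + 3 + 4

6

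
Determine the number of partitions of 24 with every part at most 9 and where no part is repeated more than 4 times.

Enumerating by decreasing first part gives 560 partitions in all.

560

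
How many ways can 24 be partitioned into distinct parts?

122

A full systematic count gives 122.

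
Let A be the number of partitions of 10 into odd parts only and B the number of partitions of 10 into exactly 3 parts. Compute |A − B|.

Partitions of 10 into odd parts only: 10.
Partitions of 10 into exactly 3 parts: 8.
|10 − 8| = 2.

2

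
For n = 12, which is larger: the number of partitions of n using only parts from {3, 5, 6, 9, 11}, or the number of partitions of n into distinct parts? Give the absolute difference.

11

Partitions of 12 using only parts from {3, 5, 6, 9, 11}: 4.
Partitions of 12 into distinct parts: 15.
|4 − 15| = 11.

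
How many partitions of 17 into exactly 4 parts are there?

There are too many to list fully; the first 12 (by largest part) are:
14,1,1,1
13,2,1,1
12,3,1,1
12,2,2,1
11,4,1,1
11,3,2,1
11,2,2,2
10,5,1,1
10,4,2,1
10,3,3,1
10,3,2,2
9,6,1,1
…and 27 more, for 39 total.

39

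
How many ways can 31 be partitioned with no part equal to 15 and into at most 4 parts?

Enumerating by decreasing first part gives 291 partitions in all.

291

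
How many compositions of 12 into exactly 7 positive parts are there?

462

By stars and bars with positive parts, the count is C(11,6) = 462.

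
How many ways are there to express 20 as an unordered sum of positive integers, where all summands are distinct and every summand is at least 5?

8

They are:
20
15,5
14,6
13,7
12,8
11,9
9,6,5
8,7,5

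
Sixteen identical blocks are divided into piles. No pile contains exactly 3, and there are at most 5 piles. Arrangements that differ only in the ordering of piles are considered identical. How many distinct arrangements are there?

62

There are too many to list fully; the first 12 (by largest part) are:
16
15+1
14+2
14+1+1
13+2+1
13+1+1+1
12+4
12+2+2
12+2+1+1
12+1+1+1+1
11+5
11+4+1
…and 50 more, for 62 total.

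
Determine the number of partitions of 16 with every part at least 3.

Listing the qualifying partitions of 16:
16
13 + 3
12 + 4
11 + 5
10 + 6
10 + 3 + 3
9 + 7
9 + 4 + 3
8 + 8
8 + 5 + 3
8 + 4 + 4
7 + 6 + 3
7 + 5 + 4
7 + 3 + 3 + 3
6 + 6 + 4
6 + 5 + 5
6 + 4 + 3 + 3
5 + 5 + 3 + 3
5 + 4 + 4 + 3
4 + 4 + 4 + 4
4 + 3 + 3 + 3 + 3

21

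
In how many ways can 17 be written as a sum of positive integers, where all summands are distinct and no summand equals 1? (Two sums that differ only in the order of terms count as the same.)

They are:
17
15 + 2
14 + 3
13 + 4
12 + 5
12 + 3 + 2
11 + 6
11 + 4 + 2
10 + 7
10 + 5 + 2
10 + 4 + 3
9 + 8
9 + 6 + 2
9 + 5 + 3
8 + 7 + 2
8 + 6 + 3
8 + 5 + 4
8 + 4 + 3 + 2
7 + 6 + 4
7 + 5 + 3 + 2
6 + 5 + 4 + 2
Counting gives 21.

21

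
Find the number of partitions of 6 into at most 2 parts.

4

They are:
6
5 + 1
4 + 2
3 + 3
Counting gives 4.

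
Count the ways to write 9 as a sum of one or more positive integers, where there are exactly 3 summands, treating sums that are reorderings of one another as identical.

Listing the qualifying partitions of 9:
1 + 1 + 7
1 + 2 + 6
1 + 3 + 5
2 + 2 + 5
1 + 4 + 4
2 + 3 + 4
3 + 3 + 3

7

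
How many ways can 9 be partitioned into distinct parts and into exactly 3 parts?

3

Listing the qualifying partitions of 9:
6, 2, 1
5, 3, 1
4, 3, 2
That's 3 in total.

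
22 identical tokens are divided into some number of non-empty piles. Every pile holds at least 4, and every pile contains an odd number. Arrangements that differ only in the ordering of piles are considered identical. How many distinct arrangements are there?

Listing the qualifying partitions of 22:
17+5
15+7
13+9
11+11
7+5+5+5
Counting gives 5.

5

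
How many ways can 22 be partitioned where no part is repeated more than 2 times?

Counting exhaustively, 297 partitions satisfy the conditions.

297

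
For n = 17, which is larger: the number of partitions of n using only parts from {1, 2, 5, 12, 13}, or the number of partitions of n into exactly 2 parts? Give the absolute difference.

Partitions of 17 using only parts from {1, 2, 5, 12, 13}: 29.
Partitions of 17 into exactly 2 parts: 8.
|29 − 8| = 21.

21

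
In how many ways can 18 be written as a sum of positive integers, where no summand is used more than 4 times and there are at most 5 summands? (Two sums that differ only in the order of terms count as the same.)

141

Systematic enumeration (by largest part, then next-largest, …) yields 141.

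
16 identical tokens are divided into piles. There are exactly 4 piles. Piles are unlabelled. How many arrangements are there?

There are too many to list fully; the first 12 (by largest part) are:
13,1,1,1
12,2,1,1
11,3,1,1
11,2,2,1
10,4,1,1
10,3,2,1
10,2,2,2
9,5,1,1
9,4,2,1
9,3,3,1
9,3,2,2
8,6,1,1
…and 22 more, for 34 total.

34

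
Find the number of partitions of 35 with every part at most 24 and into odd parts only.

A full systematic count gives 561.

561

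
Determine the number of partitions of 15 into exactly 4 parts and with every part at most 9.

Listing the qualifying partitions of 15:
9,4,1,1
9,3,2,1
9,2,2,2
8,5,1,1
8,4,2,1
8,3,3,1
8,3,2,2
7,6,1,1
7,5,2,1
7,4,3,1
7,4,2,2
7,3,3,2
6,6,2,1
6,5,3,1
6,5,2,2
6,4,4,1
6,4,3,2
6,3,3,3
5,5,4,1
5,5,3,2
5,4,4,2
5,4,3,3
4,4,4,3

23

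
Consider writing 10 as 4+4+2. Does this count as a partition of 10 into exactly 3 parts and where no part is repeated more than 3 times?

The parts sum to 10, and the condition 'there are exactly 3 summands' holds; the condition 'no summand is used more than 3 times' holds.

Yes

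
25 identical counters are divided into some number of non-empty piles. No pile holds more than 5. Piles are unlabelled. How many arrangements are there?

Enumerating by decreasing first part gives 377 partitions in all.

377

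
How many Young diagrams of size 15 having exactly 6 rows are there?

26

A partial list (first 12 by largest part):
10, 1, 1, 1, 1, 1
9, 2, 1, 1, 1, 1
8, 3, 1, 1, 1, 1
8, 2, 2, 1, 1, 1
7, 4, 1, 1, 1, 1
7, 3, 2, 1, 1, 1
7, 2, 2, 2, 1, 1
6, 5, 1, 1, 1, 1
6, 4, 2, 1, 1, 1
6, 3, 3, 1, 1, 1
6, 3, 2, 2, 1, 1
6, 2, 2, 2, 2, 1
…and 14 more, for 26 total.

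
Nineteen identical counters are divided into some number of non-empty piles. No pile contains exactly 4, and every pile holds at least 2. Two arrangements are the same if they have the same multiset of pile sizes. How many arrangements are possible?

There are too many to list fully; the first 12 (by largest part) are:
19
2 + 17
3 + 16
2 + 2 + 15
5 + 14
2 + 3 + 14
6 + 13
3 + 3 + 13
2 + 2 + 2 + 13
7 + 12
2 + 5 + 12
2 + 2 + 3 + 12
…and 52 more, for 64 total.

64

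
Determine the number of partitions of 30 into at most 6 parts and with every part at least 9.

They are:
30
9+21
10+20
11+19
12+18
13+17
14+16
15+15
9+9+12
9+10+11
10+10+10
Counting gives 11.

11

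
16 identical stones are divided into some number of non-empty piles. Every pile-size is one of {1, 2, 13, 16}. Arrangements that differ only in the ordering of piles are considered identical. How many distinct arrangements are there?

They are:
16
13,2,1
13,1,1,1
2,2,2,2,2,2,2,2
2,2,2,2,2,2,2,1,1
2,2,2,2,2,2,1,1,1,1
2,2,2,2,2,1,1,1,1,1,1
2,2,2,2,1,1,1,1,1,1,1,1
2,2,2,1,1,1,1,1,1,1,1,1,1
2,2,1,1,1,1,1,1,1,1,1,1,1,1
2,1,1,1,1,1,1,1,1,1,1,1,1,1,1
1,1,1,1,1,1,1,1,1,1,1,1,1,1,1,1

12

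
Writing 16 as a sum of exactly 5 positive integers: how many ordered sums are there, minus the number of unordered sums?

Compositions: C(15,4) = 1365.
Unordered (partitions into 5 parts): 37.
Difference: 1365 − 37 = 1328.

1328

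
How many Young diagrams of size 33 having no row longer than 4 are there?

378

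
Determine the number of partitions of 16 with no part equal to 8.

209

Counting exhaustively, 209 partitions satisfy the conditions.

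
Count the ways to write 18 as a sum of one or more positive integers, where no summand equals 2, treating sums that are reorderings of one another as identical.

154

Direct enumeration gives 154 partitions.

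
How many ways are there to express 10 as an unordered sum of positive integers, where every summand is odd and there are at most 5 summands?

6

They are:
9+1
7+3
7+1+1+1
5+5
5+3+1+1
3+3+3+1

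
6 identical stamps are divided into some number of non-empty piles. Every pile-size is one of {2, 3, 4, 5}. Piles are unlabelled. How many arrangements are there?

3

Listing the qualifying partitions of 6:
4,2
3,3
2,2,2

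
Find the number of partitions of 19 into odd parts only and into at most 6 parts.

24

Listing the qualifying partitions of 19:
19
17+1+1
15+3+1
15+1+1+1+1
13+5+1
13+3+3
13+3+1+1+1
11+7+1
11+5+3
11+5+1+1+1
11+3+3+1+1
9+9+1
9+7+3
9+7+1+1+1
9+5+5
9+5+3+1+1
9+3+3+3+1
7+7+5
7+7+3+1+1
7+5+5+1+1
7+5+3+3+1
7+3+3+3+3
5+5+5+3+1
5+5+3+3+3
Counting gives 24.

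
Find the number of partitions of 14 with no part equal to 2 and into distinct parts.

13

The partitions of 14 that satisfy the conditions:
14
13 + 1
11 + 3
10 + 4
10 + 3 + 1
9 + 5
9 + 4 + 1
8 + 6
8 + 5 + 1
7 + 6 + 1
7 + 4 + 3
6 + 5 + 3
6 + 4 + 3 + 1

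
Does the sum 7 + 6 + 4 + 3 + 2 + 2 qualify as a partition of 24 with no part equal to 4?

The parts sum to 24, and the condition 'no summand equals 4' is violated.

No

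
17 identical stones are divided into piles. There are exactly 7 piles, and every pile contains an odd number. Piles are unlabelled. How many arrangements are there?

They are:
1,1,1,1,1,1,11
1,1,1,1,1,3,9
1,1,1,1,1,5,7
1,1,1,1,3,3,7
1,1,1,1,3,5,5
1,1,1,3,3,3,5
1,1,3,3,3,3,3
That's 7 in total.

7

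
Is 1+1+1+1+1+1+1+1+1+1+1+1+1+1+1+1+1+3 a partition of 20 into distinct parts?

No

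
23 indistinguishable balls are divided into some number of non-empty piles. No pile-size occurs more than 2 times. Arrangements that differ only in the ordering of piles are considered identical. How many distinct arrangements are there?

Counting exhaustively, 355 partitions satisfy the conditions.

355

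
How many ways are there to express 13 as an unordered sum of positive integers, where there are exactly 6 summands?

14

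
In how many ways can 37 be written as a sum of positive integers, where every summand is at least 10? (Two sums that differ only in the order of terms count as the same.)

Listing the qualifying partitions of 37:
37
10, 27
11, 26
12, 25
13, 24
14, 23
15, 22
16, 21
17, 20
18, 19
10, 10, 17
10, 11, 16
10, 12, 15
11, 11, 15
10, 13, 14
11, 12, 14
11, 13, 13
12, 12, 13
That's 18 in total.

18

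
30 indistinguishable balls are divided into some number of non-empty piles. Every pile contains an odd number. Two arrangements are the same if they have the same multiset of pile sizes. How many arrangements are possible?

There are 296 such partitions.

296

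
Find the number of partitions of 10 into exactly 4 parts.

Enumerating:
7,1,1,1
6,2,1,1
5,3,1,1
5,2,2,1
4,4,1,1
4,3,2,1
4,2,2,2
3,3,3,1
3,3,2,2

9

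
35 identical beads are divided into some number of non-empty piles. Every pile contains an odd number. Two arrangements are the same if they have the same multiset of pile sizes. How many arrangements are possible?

585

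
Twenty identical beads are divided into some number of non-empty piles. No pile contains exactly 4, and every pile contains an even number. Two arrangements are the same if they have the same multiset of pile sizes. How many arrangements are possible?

20

They are:
20
18,2
16,2,2
14,6
14,2,2,2
12,8
12,6,2
12,2,2,2,2
10,10
10,8,2
10,6,2,2
10,2,2,2,2,2
8,8,2,2
8,6,6
8,6,2,2,2
8,2,2,2,2,2,2
6,6,6,2
6,6,2,2,2,2
6,2,2,2,2,2,2,2
2,2,2,2,2,2,2,2,2,2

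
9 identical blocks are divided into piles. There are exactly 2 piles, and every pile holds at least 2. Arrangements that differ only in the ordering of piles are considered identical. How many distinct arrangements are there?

Enumerating:
7 + 2
6 + 3
5 + 4
That's 3 in total.

3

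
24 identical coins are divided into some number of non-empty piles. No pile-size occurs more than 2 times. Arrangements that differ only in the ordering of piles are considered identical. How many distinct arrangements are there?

431

Enumerating by decreasing first part gives 431 partitions in all.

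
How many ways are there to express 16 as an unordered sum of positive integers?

There are 231 such partitions.

231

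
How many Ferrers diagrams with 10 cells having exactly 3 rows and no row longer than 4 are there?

2

Listing the qualifying partitions of 10:
2+4+4
3+3+4
That's 2 in total.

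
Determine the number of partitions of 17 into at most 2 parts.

9

Listing the qualifying partitions of 17:
17
16, 1
15, 2
14, 3
13, 4
12, 5
11, 6
10, 7
9, 8
Counting gives 9.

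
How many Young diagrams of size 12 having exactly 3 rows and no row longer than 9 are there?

11

They are:
9 + 2 + 1
8 + 3 + 1
8 + 2 + 2
7 + 4 + 1
7 + 3 + 2
6 + 5 + 1
6 + 4 + 2
6 + 3 + 3
5 + 5 + 2
5 + 4 + 3
4 + 4 + 4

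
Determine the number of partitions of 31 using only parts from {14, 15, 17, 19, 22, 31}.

2

Listing the qualifying partitions of 31:
31
17 + 14
That's 2 in total.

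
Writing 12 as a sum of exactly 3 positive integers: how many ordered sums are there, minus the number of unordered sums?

Ordered (compositions into 3 parts): C(11,2) = 55.
Partitions of 12 into exactly 3 parts: 12.
Difference: 55 − 12 = 43.

43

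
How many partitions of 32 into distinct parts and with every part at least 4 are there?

Enumerating by decreasing first part gives 71 partitions in all.

71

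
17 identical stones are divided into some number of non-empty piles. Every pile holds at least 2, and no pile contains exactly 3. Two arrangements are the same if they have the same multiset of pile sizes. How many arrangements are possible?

32

There are too many to list fully; the first 12 (by largest part) are:
17
15+2
13+4
13+2+2
12+5
11+6
11+4+2
11+2+2+2
10+7
10+5+2
9+8
9+6+2
…and 20 more, for 32 total.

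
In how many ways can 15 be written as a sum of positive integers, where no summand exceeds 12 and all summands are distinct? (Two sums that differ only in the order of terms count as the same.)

Listing the qualifying partitions of 15:
12+3
12+2+1
11+4
11+3+1
10+5
10+4+1
10+3+2
9+6
9+5+1
9+4+2
9+3+2+1
8+7
8+6+1
8+5+2
8+4+3
8+4+2+1
7+6+2
7+5+3
7+5+2+1
7+4+3+1
6+5+4
6+5+3+1
6+4+3+2
5+4+3+2+1

24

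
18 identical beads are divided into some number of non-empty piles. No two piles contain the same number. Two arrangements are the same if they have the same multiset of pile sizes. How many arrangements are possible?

There are too many to list fully; the first 12 (by largest part) are:
18
17 + 1
16 + 2
15 + 3
15 + 2 + 1
14 + 4
14 + 3 + 1
13 + 5
13 + 4 + 1
13 + 3 + 2
12 + 6
12 + 5 + 1
…and 34 more, for 46 total.

46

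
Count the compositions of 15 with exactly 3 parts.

A composition of 15 into 3 positive parts is chosen by placing 2 dividers among the 14 gaps between 15 units: C(14,2) = 91.

91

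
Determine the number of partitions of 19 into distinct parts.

54

There are too many to list fully; the first 12 (by largest part) are:
19
18 + 1
17 + 2
16 + 3
16 + 2 + 1
15 + 4
15 + 3 + 1
14 + 5
14 + 4 + 1
14 + 3 + 2
13 + 6
13 + 5 + 1
…and 42 more, for 54 total.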